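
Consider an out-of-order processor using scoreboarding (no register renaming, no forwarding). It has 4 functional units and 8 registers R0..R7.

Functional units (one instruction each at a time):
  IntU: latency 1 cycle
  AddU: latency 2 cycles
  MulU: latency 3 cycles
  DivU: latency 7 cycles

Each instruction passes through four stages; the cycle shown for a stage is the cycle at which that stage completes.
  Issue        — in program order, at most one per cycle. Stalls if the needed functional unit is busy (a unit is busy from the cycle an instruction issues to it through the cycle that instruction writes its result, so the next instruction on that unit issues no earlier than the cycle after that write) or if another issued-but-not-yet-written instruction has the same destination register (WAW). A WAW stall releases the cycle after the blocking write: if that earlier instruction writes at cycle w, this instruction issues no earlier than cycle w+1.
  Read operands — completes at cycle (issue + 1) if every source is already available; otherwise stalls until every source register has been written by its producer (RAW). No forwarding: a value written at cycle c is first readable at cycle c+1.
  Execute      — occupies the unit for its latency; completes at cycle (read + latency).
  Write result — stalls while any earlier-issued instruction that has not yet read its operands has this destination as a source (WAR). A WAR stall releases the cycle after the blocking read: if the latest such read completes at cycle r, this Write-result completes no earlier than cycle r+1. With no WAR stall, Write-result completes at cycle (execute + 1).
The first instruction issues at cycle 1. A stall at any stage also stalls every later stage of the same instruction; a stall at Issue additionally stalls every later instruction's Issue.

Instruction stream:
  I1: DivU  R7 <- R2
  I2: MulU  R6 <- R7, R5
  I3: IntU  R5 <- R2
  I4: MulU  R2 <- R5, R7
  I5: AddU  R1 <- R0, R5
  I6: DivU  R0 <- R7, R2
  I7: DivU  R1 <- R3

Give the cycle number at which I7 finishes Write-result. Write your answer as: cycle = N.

cycle = 40

  I1 | 1 | 2 | 9 | 10
  I2 | 2 | 11 | 14 | 15   RAW R7: wait I1 write@10
  I3 | 3 | 4 | 5 | 12   WAR R5: wait I2 read@11
  I4 | 16 | 17 | 20 | 21   struct: MulU busy until I2 writes@15
  I5 | 17 | 18 | 20 | 21
  I6 | 18 | 22 | 29 | 30   RAW R2: wait I4 write@21
  I7 | 31 | 32 | 39 | 40   struct: DivU busy until I6 writes@30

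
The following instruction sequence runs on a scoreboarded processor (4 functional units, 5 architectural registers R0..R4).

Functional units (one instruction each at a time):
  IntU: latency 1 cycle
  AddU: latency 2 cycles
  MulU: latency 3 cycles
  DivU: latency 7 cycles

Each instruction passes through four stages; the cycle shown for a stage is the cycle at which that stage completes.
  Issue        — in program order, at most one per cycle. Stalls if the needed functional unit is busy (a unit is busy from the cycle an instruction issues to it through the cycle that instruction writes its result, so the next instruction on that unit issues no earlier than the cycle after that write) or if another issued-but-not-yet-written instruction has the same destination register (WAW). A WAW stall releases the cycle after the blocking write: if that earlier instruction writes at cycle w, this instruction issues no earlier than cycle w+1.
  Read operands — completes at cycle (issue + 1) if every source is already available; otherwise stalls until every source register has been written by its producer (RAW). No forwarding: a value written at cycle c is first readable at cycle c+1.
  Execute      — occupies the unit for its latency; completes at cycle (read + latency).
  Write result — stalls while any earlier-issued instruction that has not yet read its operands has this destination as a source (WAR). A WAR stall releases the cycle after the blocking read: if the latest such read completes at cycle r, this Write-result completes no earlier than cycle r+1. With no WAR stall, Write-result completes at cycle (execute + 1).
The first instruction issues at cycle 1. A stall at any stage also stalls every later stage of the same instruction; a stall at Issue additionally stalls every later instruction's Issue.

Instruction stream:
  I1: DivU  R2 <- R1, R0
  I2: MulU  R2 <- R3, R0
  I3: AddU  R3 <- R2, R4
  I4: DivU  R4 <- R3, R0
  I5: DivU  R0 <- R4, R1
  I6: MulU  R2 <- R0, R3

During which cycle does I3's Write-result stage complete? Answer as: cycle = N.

I1  is:1  ro:2  ex:9  wr:10
I2  is:11  ro:12  ex:15  wr:16  — WAW R2: wait I1 write@10
I3  is:12  ro:17  ex:19  wr:20  — RAW R2: wait I2 write@16
I4  is:13  ro:21  ex:28  wr:29  — RAW R3: wait I3 write@20
I5  is:30  ro:31  ex:38  wr:39  — struct: DivU busy until I4 writes@29
I6  is:31  ro:40  ex:43  wr:44  — RAW R0: wait I5 write@39

cycle = 20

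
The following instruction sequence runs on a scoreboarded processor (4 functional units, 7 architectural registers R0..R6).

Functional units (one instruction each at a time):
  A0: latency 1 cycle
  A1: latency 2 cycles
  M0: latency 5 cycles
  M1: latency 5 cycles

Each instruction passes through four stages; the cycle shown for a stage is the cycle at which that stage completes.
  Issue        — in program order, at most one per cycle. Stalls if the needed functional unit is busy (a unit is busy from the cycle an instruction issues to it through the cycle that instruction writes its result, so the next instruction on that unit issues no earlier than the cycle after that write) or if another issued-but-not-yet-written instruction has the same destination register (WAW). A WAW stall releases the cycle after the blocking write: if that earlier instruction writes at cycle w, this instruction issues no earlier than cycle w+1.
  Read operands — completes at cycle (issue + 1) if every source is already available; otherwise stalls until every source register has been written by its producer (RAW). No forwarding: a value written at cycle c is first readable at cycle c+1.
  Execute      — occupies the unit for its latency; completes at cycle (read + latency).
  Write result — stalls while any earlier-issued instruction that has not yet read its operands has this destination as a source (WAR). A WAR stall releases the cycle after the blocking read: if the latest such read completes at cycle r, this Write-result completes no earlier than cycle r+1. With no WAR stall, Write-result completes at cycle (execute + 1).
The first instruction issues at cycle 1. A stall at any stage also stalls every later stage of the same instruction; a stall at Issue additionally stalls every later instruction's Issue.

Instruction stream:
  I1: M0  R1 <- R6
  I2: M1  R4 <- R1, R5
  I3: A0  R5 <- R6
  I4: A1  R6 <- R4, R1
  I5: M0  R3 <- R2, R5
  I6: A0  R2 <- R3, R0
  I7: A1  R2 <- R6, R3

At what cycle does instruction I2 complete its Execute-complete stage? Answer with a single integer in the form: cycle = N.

cycle = 14

1) issue 1, read 2, done 7, write 8
2) issue 2, read 9, done 14, write 15  <RAW R1: wait I1 write@8>
3) issue 3, read 4, done 5, write 10  <WAR R5: wait I2 read@9>
4) issue 4, read 16, done 18, write 19  <RAW R4: wait I2 write@15>
5) issue 9, read 11, done 16, write 17  <struct: M0 busy until I1 writes@8 / RAW R5: wait I3 write@10>
6) issue 11, read 18, done 19, write 20  <struct: A0 busy until I3 writes@10 / RAW R3: wait I5 write@17>
7) issue 21, read 22, done 24, write 25  <WAW R2: wait I6 write@20>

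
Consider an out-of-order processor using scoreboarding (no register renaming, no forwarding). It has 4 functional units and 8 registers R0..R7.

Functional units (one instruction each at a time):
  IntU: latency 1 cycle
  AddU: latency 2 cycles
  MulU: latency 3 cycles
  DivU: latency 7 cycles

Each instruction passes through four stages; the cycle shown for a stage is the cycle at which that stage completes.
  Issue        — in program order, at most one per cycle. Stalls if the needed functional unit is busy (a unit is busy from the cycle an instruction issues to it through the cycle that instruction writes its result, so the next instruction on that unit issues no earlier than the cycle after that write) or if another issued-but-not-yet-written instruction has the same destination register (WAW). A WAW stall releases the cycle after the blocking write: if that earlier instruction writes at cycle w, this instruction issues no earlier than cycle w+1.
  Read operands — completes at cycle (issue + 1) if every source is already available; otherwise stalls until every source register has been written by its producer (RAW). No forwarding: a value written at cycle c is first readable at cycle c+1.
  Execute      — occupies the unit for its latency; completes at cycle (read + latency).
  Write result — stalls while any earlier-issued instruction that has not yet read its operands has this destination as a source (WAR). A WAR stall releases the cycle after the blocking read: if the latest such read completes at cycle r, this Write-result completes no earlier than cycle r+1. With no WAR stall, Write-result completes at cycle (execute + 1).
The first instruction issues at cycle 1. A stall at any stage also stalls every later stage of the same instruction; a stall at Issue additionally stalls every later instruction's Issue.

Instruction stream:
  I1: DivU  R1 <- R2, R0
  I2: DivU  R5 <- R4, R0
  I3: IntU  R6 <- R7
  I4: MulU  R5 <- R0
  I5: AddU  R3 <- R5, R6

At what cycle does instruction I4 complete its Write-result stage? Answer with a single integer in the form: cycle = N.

  I1 | 1 | 2 | 9 | 10
  I2 | 11 | 12 | 19 | 20   struct: DivU busy until I1 writes@10
  I3 | 12 | 13 | 14 | 15
  I4 | 21 | 22 | 25 | 26   WAW R5: wait I2 write@20
  I5 | 22 | 27 | 29 | 30   RAW R5: wait I4 write@26

cycle = 26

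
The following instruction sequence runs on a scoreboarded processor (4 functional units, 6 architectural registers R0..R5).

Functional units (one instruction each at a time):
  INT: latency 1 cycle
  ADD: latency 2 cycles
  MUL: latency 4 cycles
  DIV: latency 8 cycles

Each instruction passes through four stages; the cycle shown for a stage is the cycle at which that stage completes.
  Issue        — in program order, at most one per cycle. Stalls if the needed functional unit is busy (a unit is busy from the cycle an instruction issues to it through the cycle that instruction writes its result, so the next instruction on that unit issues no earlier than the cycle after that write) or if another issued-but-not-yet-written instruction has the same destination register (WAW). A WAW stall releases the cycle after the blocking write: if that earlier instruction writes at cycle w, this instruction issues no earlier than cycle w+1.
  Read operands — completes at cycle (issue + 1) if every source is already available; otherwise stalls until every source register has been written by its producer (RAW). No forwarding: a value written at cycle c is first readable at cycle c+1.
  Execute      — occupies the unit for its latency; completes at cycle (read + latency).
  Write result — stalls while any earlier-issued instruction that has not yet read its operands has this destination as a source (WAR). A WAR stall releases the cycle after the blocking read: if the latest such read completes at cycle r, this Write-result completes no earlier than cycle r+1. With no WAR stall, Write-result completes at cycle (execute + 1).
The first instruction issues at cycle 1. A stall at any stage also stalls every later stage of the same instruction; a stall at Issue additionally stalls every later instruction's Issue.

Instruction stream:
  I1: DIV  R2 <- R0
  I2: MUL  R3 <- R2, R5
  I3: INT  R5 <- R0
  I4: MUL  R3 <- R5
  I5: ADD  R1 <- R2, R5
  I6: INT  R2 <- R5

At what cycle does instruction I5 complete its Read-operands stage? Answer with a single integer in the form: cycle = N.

[1] I1 issues→DIV
[2] I1 reads · I2 issues→MUL
[3] I3 issues→INT
[4] I3 reads
[5] I3 exec-done
[10] I1 exec-done
[11] I1 writes R2
[12] I2 reads
[13] I3 writes R5
[16] I2 exec-done
[17] I2 writes R3
[18] I4 issues→MUL
[19] I4 reads · I5 issues→ADD
[20] I5 reads · I6 issues→INT
[21] I6 reads
[22] I5 exec-done · I6 exec-done
[23] I4 exec-done · I5 writes R1 · I6 writes R2
[24] I4 writes R3

cycle = 20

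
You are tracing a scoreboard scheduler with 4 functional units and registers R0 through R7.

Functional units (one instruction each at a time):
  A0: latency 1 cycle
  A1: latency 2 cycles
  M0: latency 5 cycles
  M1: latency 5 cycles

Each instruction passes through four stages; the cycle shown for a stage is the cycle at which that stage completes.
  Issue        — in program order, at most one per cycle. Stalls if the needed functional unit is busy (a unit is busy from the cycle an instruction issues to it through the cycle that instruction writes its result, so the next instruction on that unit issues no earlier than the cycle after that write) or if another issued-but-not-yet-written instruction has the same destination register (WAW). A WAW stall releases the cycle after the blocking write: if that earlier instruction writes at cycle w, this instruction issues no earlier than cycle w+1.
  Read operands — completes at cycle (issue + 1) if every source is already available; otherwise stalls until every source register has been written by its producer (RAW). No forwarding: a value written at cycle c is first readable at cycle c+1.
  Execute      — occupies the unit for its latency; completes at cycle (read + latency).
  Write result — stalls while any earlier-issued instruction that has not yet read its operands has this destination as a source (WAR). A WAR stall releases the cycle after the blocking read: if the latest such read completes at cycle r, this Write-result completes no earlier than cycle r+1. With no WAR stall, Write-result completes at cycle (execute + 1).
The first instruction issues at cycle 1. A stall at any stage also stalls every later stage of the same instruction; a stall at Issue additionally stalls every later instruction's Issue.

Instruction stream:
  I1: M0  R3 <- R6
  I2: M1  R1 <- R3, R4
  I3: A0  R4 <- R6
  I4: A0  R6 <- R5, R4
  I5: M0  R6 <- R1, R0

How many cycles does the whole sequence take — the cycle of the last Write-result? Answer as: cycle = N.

I1  is:1  ro:2  ex:7  wr:8
I2  is:2  ro:9  ex:14  wr:15  — RAW R3: wait I1 write@8
I3  is:3  ro:4  ex:5  wr:10  — WAR R4: wait I2 read@9
I4  is:11  ro:12  ex:13  wr:14  — struct: A0 busy until I3 writes@10
I5  is:15  ro:16  ex:21  wr:22  — WAW R6: wait I4 write@14

cycle = 22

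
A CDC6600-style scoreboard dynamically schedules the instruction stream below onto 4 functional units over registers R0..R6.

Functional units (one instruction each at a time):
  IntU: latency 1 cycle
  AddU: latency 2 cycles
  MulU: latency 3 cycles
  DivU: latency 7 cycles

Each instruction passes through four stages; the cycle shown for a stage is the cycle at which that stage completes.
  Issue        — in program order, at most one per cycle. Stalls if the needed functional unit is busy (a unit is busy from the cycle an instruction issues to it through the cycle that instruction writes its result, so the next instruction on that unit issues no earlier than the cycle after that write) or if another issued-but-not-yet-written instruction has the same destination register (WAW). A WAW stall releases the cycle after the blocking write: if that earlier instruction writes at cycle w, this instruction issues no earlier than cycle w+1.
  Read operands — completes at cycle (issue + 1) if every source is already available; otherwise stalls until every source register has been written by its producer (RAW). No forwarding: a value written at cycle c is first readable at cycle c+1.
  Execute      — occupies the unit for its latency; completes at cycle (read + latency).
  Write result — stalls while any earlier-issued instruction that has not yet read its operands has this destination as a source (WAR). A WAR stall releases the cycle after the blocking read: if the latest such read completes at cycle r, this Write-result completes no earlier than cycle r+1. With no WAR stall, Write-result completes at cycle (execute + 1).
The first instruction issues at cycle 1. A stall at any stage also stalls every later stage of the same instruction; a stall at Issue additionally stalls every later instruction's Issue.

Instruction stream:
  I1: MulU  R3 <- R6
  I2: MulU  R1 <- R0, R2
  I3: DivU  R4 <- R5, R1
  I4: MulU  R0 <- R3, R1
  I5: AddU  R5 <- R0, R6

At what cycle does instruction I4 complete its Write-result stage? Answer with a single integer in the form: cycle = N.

cycle = 18

1) issue 1, read 2, done 5, write 6
2) issue 7, read 8, done 11, write 12  <struct: MulU busy until I1 writes@6>
3) issue 8, read 13, done 20, write 21  <RAW R1: wait I2 write@12>
4) issue 13, read 14, done 17, write 18  <struct: MulU busy until I2 writes@12>
5) issue 14, read 19, done 21, write 22  <RAW R0: wait I4 write@18>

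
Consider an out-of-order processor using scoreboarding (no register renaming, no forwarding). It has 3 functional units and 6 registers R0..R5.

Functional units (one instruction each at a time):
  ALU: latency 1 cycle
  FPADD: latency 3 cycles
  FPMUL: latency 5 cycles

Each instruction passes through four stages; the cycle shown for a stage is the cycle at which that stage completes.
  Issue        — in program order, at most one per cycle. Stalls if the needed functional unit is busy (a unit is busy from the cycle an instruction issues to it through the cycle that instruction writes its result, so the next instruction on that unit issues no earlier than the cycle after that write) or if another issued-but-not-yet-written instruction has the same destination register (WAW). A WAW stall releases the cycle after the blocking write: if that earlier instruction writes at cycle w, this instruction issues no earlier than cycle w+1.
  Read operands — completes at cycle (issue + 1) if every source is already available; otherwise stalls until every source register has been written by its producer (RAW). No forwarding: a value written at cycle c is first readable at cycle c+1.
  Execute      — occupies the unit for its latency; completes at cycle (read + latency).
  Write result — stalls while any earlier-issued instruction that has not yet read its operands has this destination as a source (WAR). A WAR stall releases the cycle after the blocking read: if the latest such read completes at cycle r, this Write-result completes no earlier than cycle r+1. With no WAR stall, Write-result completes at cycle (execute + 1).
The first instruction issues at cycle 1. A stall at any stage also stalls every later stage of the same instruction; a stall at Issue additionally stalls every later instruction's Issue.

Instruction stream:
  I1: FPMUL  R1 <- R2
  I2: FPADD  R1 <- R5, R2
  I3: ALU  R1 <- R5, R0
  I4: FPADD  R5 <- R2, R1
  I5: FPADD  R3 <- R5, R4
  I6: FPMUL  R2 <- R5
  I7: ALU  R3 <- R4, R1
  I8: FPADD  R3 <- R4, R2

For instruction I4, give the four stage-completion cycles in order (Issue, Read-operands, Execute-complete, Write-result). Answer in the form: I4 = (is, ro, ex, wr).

cycle 1: issue I1 (FPMUL)
cycle 2: I1 read-ops
cycle 7: I1 finished on FPMUL
cycle 8: I1→R1
cycle 9: issue I2 (FPADD)
cycle 10: I2 read-ops
cycle 13: I2 finished on FPADD
cycle 14: I2→R1
cycle 15: issue I3 (ALU)
cycle 16: I3 read-ops | issue I4 (FPADD)
cycle 17: I3 finished on ALU
cycle 18: I3→R1
cycle 19: I4 read-ops
cycle 22: I4 finished on FPADD
cycle 23: I4→R5
cycle 24: issue I5 (FPADD)
cycle 25: I5 read-ops | issue I6 (FPMUL)
cycle 26: I6 read-ops
cycle 28: I5 finished on FPADD
cycle 29: I5→R3
cycle 30: issue I7 (ALU)
cycle 31: I6 finished on FPMUL | I7 read-ops
cycle 32: I6→R2 | I7 finished on ALU
cycle 33: I7→R3
cycle 34: issue I8 (FPADD)
cycle 35: I8 read-ops
cycle 38: I8 finished on FPADD
cycle 39: I8→R3

I4 = (16, 19, 22, 23)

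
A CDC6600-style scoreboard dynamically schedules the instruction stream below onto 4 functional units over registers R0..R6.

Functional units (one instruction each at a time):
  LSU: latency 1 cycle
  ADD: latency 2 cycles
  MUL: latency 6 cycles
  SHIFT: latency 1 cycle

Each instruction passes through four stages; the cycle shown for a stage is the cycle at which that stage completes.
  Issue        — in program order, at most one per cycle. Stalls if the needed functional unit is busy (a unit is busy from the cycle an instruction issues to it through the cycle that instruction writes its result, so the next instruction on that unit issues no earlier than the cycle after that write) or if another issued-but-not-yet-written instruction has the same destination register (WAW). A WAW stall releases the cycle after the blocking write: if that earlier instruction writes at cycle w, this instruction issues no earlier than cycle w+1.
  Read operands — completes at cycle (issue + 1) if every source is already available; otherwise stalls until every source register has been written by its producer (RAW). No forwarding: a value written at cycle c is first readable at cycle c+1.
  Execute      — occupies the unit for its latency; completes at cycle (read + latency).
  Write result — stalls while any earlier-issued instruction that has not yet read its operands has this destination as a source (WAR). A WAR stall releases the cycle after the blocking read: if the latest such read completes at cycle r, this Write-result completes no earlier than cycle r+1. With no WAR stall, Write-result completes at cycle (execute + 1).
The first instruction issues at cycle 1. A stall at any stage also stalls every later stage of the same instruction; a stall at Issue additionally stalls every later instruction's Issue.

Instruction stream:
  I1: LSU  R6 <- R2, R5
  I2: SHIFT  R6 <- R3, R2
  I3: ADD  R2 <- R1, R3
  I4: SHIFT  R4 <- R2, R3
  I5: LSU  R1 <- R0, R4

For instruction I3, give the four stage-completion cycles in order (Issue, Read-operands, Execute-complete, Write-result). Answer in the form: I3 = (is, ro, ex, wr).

I3 = (6, 7, 9, 10)

cycle 1: I1 dispatched to LSU
cycle 2: I1 operands ready
cycle 3: I1 complete
cycle 4: R6←I1
cycle 5: I2 dispatched to SHIFT
cycle 6: I2 operands ready · I3 dispatched to ADD
cycle 7: I2 complete · I3 operands ready
cycle 8: R6←I2
cycle 9: I3 complete · I4 dispatched to SHIFT
cycle 10: R2←I3 · I5 dispatched to LSU
cycle 11: I4 operands ready
cycle 12: I4 complete
cycle 13: R4←I4
cycle 14: I5 operands ready
cycle 15: I5 complete
cycle 16: R1←I5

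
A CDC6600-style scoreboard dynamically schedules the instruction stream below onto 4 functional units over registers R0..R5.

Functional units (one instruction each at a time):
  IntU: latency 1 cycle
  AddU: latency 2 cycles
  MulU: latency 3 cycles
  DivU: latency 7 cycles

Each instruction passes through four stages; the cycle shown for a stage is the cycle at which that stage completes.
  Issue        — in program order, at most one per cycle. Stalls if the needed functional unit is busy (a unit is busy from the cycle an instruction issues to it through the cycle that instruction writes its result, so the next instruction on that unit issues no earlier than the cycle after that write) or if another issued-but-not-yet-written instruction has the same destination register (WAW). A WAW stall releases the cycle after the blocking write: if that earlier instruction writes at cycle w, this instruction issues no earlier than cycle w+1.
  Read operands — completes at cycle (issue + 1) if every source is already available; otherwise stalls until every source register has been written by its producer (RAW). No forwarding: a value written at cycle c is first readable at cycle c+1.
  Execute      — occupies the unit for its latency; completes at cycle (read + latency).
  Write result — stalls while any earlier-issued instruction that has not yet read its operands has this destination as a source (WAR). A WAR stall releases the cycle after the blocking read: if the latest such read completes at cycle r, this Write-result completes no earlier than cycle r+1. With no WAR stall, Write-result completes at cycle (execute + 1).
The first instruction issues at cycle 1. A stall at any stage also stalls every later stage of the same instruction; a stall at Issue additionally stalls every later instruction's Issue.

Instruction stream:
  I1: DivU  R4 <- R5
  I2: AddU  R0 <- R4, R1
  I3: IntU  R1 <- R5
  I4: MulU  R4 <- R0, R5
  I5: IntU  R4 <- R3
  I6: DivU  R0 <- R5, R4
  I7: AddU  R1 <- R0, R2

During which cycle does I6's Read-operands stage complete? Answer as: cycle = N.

[I1] 1/2/9/10
[I2] 2/11/13/14  (RAW R4: wait I1 write@10)
[I3] 3/4/5/12  (WAR R1: wait I2 read@11)
[I4] 11/15/18/19  (WAW R4: wait I1 write@10; RAW R0: wait I2 write@14)
[I5] 20/21/22/23  (WAW R4: wait I4 write@19)
[I6] 21/24/31/32  (RAW R4: wait I5 write@23)
[I7] 22/33/35/36  (RAW R0: wait I6 write@32)

cycle = 24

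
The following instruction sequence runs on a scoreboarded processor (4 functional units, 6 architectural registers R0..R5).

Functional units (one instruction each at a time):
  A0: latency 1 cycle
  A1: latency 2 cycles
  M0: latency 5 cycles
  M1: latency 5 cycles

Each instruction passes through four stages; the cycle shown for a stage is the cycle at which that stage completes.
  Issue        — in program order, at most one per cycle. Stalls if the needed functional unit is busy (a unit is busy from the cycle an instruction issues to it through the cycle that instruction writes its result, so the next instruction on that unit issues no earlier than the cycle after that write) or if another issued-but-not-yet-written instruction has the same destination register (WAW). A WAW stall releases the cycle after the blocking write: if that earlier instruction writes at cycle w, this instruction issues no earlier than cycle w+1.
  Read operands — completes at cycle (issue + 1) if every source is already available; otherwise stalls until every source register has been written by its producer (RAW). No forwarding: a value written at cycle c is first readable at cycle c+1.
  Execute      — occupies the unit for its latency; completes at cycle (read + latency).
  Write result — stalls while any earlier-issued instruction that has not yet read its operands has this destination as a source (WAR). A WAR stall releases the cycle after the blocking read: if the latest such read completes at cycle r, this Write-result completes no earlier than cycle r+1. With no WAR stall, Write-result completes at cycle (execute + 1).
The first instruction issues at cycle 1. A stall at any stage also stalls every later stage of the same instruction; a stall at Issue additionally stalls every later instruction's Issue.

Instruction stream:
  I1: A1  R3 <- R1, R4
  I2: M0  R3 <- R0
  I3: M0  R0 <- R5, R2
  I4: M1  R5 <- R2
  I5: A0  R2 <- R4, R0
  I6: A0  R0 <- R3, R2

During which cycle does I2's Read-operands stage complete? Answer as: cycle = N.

cycle = 7

cycle 1: I1 dispatched to A1
cycle 2: I1 operands ready
cycle 4: I1 complete
cycle 5: R3←I1
cycle 6: I2 dispatched to M0
cycle 7: I2 operands ready
cycle 12: I2 complete
cycle 13: R3←I2
cycle 14: I3 dispatched to M0
cycle 15: I3 operands ready; I4 dispatched to M1
cycle 16: I4 operands ready; I5 dispatched to A0
cycle 20: I3 complete
cycle 21: R0←I3; I4 complete
cycle 22: R5←I4; I5 operands ready
cycle 23: I5 complete
cycle 24: R2←I5
cycle 25: I6 dispatched to A0
cycle 26: I6 operands ready
cycle 27: I6 complete
cycle 28: R0←I6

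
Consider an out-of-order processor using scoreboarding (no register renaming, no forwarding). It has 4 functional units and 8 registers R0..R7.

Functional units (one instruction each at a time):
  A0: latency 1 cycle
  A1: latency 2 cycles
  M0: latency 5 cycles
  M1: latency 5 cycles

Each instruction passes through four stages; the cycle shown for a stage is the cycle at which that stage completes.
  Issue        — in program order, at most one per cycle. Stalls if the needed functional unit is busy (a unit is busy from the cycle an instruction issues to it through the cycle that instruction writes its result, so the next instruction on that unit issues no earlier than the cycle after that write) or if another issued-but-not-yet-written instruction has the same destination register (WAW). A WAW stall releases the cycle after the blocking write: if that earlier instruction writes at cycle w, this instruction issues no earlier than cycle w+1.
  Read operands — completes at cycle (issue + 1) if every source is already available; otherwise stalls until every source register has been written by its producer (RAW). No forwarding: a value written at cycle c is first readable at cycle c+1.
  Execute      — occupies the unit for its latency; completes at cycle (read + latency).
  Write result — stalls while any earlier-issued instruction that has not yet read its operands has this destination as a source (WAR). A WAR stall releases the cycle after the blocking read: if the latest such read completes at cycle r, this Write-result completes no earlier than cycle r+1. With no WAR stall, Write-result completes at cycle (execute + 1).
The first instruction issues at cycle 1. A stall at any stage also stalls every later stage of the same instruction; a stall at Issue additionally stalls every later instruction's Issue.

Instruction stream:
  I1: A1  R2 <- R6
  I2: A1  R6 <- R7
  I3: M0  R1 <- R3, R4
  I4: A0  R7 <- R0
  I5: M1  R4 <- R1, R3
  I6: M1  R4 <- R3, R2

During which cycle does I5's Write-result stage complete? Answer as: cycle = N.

cycle = 21

cycle 1: I1→A1
cycle 2: I1 RO
cycle 4: I1 EX
cycle 5: I1 WR R2
cycle 6: I2→A1
cycle 7: I2 RO | I3→M0
cycle 8: I3 RO | I4→A0
cycle 9: I2 EX | I4 RO | I5→M1
cycle 10: I2 WR R6 | I4 EX
cycle 11: I4 WR R7
cycle 13: I3 EX
cycle 14: I3 WR R1
cycle 15: I5 RO
cycle 20: I5 EX
cycle 21: I5 WR R4
cycle 22: I6→M1
cycle 23: I6 RO
cycle 28: I6 EX
cycle 29: I6 WR R4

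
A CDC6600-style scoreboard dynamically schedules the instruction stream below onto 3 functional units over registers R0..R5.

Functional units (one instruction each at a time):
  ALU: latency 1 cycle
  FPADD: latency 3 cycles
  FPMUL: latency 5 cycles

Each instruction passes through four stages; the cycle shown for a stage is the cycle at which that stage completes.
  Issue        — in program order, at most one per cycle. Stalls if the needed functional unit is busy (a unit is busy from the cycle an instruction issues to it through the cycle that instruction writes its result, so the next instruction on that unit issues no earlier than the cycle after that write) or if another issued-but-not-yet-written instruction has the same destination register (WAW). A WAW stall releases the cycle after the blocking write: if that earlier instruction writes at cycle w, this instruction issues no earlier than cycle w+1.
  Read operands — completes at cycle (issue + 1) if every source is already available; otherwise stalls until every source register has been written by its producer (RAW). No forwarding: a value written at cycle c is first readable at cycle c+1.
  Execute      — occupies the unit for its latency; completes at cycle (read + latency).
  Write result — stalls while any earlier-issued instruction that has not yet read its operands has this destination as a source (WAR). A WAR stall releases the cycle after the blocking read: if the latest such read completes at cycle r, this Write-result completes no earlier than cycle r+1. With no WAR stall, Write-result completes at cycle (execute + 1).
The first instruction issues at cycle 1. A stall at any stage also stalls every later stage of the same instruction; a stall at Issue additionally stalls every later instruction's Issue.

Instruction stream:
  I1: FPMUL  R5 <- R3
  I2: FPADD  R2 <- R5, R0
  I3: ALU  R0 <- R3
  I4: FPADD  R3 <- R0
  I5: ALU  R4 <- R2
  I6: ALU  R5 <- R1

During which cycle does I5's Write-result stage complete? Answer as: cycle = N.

cycle = 18

1) issue 1, read 2, done 7, write 8
2) issue 2, read 9, done 12, write 13  <RAW R5: wait I1 write@8>
3) issue 3, read 4, done 5, write 10  <WAR R0: wait I2 read@9>
4) issue 14, read 15, done 18, write 19  <struct: FPADD busy until I2 writes@13>
5) issue 15, read 16, done 17, write 18
6) issue 19, read 20, done 21, write 22  <struct: ALU busy until I5 writes@18>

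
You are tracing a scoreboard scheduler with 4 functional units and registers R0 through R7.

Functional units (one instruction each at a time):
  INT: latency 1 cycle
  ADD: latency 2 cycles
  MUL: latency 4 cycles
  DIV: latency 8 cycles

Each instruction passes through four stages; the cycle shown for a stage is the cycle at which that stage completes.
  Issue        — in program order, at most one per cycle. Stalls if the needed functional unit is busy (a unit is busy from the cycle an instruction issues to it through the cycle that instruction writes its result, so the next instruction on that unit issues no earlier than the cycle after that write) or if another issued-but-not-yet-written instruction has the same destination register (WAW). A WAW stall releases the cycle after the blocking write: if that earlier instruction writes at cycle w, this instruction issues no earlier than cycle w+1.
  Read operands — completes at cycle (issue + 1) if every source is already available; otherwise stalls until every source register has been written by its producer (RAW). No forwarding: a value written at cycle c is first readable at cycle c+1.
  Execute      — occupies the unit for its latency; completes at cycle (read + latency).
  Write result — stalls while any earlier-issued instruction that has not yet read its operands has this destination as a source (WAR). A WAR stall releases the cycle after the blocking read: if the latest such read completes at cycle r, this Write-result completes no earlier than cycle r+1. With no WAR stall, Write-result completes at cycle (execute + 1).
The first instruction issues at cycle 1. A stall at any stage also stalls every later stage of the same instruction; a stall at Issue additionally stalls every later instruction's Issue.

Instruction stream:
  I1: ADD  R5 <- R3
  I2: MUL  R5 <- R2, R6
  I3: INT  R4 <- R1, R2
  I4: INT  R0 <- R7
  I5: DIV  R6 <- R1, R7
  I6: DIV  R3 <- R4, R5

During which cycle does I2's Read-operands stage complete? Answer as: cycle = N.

cycle = 7

c1: issue I1 (ADD)
c2: I1 read-ops
c4: I1 finished on ADD
c5: I1→R5
c6: issue I2 (MUL)
c7: I2 read-ops; issue I3 (INT)
c8: I3 read-ops
c9: I3 finished on INT
c10: I3→R4
c11: I2 finished on MUL; issue I4 (INT)
c12: I2→R5; I4 read-ops; issue I5 (DIV)
c13: I4 finished on INT; I5 read-ops
c14: I4→R0
c21: I5 finished on DIV
c22: I5→R6
c23: issue I6 (DIV)
c24: I6 read-ops
c32: I6 finished on DIV
c33: I6→R3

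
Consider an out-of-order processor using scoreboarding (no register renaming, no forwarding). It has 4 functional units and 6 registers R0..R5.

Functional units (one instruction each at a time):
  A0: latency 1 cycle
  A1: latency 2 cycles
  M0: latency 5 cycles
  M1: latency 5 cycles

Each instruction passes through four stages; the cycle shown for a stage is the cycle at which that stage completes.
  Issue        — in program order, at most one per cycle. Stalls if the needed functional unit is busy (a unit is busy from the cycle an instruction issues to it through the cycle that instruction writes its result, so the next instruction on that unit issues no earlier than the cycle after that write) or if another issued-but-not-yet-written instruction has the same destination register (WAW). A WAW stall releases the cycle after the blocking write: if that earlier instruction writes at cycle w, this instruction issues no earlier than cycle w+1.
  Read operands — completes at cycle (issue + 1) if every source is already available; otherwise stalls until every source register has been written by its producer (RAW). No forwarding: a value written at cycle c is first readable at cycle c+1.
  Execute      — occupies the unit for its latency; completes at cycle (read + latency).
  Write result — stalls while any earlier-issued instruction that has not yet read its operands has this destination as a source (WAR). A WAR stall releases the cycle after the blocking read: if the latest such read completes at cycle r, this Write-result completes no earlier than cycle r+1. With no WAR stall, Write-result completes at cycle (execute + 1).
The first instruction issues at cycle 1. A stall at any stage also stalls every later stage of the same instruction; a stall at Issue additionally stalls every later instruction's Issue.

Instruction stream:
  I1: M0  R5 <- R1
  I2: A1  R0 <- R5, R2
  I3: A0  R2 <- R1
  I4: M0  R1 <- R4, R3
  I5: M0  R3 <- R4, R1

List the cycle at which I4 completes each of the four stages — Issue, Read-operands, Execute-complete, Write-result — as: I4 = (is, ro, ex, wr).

I4 = (9, 10, 15, 16)

I1: IS=1 RO=2 EX=7 WR=8
I2: IS=2 RO=9 EX=11 WR=12  [RAW R5: wait I1 write@8]
I3: IS=3 RO=4 EX=5 WR=10  [WAR R2: wait I2 read@9]
I4: IS=9 RO=10 EX=15 WR=16  [struct: M0 busy until I1 writes@8]
I5: IS=17 RO=18 EX=23 WR=24  [struct: M0 busy until I4 writes@16]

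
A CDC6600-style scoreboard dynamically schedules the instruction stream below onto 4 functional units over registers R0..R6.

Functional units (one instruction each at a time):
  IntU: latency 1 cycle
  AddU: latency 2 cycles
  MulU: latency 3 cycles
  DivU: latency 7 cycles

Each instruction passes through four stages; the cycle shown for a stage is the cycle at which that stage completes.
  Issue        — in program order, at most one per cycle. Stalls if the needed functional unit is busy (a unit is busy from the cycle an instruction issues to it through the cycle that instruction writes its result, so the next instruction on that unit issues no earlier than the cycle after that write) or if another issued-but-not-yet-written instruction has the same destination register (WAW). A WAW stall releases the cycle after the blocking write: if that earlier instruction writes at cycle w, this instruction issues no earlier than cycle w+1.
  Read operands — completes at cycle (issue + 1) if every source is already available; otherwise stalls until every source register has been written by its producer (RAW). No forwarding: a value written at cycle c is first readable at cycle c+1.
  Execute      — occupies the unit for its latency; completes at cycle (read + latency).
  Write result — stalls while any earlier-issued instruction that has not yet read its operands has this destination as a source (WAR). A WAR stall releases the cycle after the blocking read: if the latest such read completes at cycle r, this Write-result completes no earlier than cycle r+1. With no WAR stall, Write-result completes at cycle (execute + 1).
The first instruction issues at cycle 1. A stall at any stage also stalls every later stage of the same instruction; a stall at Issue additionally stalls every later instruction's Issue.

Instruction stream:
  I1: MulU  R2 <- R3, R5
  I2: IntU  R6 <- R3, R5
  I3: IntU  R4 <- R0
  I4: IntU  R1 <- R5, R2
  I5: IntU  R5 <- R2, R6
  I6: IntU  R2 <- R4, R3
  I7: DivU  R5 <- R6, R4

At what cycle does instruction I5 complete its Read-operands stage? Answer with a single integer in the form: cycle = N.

t=1  issue I1 (MulU)
t=2  I1 read-ops | issue I2 (IntU)
t=3  I2 read-ops
t=4  I2 finished on IntU
t=5  I1 finished on MulU | I2→R6
t=6  I1→R2 | issue I3 (IntU)
t=7  I3 read-ops
t=8  I3 finished on IntU
t=9  I3→R4
t=10  issue I4 (IntU)
t=11  I4 read-ops
t=12  I4 finished on IntU
t=13  I4→R1
t=14  issue I5 (IntU)
t=15  I5 read-ops
t=16  I5 finished on IntU
t=17  I5→R5
t=18  issue I6 (IntU)
t=19  I6 read-ops | issue I7 (DivU)
t=20  I6 finished on IntU | I7 read-ops
t=21  I6→R2
t=27  I7 finished on DivU
t=28  I7→R5

cycle = 15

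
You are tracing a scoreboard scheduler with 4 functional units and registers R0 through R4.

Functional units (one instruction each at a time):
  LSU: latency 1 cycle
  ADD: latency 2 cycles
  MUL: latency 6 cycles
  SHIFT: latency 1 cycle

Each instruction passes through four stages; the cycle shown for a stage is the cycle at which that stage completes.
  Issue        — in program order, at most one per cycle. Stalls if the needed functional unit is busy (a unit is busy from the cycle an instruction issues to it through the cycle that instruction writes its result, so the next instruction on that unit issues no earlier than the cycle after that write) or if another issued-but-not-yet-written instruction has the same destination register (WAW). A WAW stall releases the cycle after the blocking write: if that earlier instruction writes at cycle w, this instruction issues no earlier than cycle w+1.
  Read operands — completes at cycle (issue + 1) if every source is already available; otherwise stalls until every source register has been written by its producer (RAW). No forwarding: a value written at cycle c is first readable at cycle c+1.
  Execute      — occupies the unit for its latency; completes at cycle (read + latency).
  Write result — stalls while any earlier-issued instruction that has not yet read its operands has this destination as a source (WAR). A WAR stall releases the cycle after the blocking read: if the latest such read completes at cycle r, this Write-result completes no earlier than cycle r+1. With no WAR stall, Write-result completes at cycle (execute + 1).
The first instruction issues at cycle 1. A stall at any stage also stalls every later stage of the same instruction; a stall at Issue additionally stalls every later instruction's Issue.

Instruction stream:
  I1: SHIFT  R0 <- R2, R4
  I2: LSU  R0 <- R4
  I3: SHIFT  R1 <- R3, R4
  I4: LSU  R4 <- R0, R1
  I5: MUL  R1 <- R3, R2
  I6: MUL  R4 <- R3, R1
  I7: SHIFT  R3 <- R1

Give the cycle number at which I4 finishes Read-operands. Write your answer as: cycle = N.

1) issue 1, read 2, done 3, write 4
2) issue 5, read 6, done 7, write 8  <WAW R0: wait I1 write@4>
3) issue 6, read 7, done 8, write 9
4) issue 9, read 10, done 11, write 12  <struct: LSU busy until I2 writes@8>
5) issue 10, read 11, done 17, write 18
6) issue 19, read 20, done 26, write 27  <struct: MUL busy until I5 writes@18>
7) issue 20, read 21, done 22, write 23

cycle = 10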